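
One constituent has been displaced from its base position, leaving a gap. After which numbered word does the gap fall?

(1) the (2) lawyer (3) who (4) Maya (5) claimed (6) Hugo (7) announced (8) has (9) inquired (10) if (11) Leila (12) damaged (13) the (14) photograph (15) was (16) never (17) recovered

The displaced element is "the lawyer" (word 2).
It is linked across 2 clause boundaries (Ø → Ø).
It functions as the subject of "inquired", so the gap sits immediately after word 7 ("announced").
Base order: Maya claimed Hugo announced that the lawyer has inquired if Leila damaged the photograph.

7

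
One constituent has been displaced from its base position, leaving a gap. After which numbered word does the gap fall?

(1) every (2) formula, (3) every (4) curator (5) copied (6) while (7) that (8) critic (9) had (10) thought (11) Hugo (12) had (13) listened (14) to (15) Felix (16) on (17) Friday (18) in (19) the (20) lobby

The displaced element is "every formula" (word 2).
It functions as the direct object of "copied", so the gap sits immediately after word 5 ("copied").
Base order: Every curator copied every formula while that critic had thought Hugo had listened to Felix on Friday in the lobby.

5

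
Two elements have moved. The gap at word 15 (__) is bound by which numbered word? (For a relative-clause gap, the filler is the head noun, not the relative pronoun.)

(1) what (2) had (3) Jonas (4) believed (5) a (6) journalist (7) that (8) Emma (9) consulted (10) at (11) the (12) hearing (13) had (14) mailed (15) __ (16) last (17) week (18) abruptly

The marked gap is the direct object of "mailed".
Its filler is the fronted wh-phrase "what", at word 1.
(The other dependency links word 6 to a gap after word 9.)

1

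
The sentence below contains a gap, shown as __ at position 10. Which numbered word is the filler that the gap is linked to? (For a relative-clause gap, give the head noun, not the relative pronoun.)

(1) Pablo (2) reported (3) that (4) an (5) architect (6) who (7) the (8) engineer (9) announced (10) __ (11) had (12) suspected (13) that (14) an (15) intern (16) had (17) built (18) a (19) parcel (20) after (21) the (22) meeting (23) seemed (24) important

The gap at 10 is the subject of "suspected", inside a relative clause.
The relative pronoun is "who" (word 6); it is bound by the head noun immediately before it.
Its filler is the head noun "architect", at word 5.

5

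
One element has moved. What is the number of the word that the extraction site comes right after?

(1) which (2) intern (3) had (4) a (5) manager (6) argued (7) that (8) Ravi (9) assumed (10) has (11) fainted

The displaced element is "which intern" (word 2).
It is linked across 2 clause boundaries (that → Ø).
It functions as the subject of "fainted", so the gap sits immediately after word 9 ("assumed").
Base order: A manager had argued that Ravi assumed which intern has fainted.

9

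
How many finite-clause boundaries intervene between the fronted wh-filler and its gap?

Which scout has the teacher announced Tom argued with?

"which scout" is extracted from the PP object of "argued".
Boundaries crossed, outermost first: [Ø] — 1 in total.

1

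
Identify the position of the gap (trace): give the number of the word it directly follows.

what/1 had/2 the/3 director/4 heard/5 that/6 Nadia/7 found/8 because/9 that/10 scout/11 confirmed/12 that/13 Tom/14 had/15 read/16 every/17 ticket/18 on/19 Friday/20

The displaced element is "what" (word 1).
It is linked across 1 clause boundary (that).
It functions as the direct object of "found", so the gap sits immediately after word 8 ("found").
Base order: The director had heard that Nadia found what because that scout confirmed that Tom had read every ticket on Friday.

8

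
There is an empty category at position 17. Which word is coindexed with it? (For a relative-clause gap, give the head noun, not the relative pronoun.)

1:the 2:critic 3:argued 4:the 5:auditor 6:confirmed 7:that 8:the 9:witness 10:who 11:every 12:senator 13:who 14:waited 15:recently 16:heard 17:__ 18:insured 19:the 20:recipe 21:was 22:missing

The gap at 17 is the subject of "insured", inside a relative clause.
The relative pronoun is "who" (word 10); it is bound by the head noun immediately before it.
Its filler is the head noun "witness", at word 9.

9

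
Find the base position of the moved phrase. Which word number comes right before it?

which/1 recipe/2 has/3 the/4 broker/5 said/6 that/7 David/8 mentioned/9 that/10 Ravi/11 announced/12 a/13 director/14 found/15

15

The displaced element is "which recipe" (word 2).
It is linked across 3 clause boundaries (that → that → Ø).
It functions as the direct object of "found", so the gap sits immediately after word 15 ("found").
Base order: The broker has said that David mentioned that Ravi announced a director found which recipe.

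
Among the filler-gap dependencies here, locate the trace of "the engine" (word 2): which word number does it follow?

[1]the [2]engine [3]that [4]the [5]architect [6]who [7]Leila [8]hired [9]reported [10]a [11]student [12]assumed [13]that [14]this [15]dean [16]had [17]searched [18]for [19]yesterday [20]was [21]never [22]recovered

The displaced element is "the engine" (word 2).
It is linked across 2 clause boundaries (Ø → that).
It functions as the object of the preposition "for" of "searched", so the gap sits immediately after word 18 ("for").
Base order: The architect who Leila hired reported a student assumed that this dean had searched for the engine yesterday.

18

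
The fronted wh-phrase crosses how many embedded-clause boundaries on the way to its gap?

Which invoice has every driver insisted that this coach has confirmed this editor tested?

"which invoice" is extracted from the object of "tested".
Boundaries crossed, outermost first: [that], [Ø] — 2 in total.

2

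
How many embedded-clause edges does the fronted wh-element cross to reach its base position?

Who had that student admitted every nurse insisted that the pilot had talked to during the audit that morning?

2

"who" is extracted from the PP object of "talked".
Boundaries crossed, outermost first: [Ø], [that] — 2 in total.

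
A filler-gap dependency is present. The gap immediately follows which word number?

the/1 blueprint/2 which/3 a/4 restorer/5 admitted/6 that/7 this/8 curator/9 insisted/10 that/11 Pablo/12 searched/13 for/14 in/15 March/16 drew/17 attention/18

14

The displaced element is "the blueprint" (word 2).
It is linked across 2 clause boundaries (that → that).
It functions as the object of the preposition "for" of "searched", so the gap sits immediately after word 14 ("for").
Base order: A restorer admitted that this curator insisted that Pablo searched for the blueprint in March.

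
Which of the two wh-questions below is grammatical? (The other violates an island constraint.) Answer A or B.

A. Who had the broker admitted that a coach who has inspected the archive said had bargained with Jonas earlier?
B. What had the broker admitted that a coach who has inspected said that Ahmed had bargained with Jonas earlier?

A

In B, the wh-phrase is extracted from inside a complex-NP island (relative clause) (introduced by "who"), which blocks movement.
In A, the extraction path crosses only that-complement boundaries, which are transparent.
So A is grammatical.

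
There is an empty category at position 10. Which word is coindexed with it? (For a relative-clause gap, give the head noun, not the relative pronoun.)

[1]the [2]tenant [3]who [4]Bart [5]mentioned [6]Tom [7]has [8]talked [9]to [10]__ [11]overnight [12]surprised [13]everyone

The gap at 10 is the prepositional object of "talked", inside a relative clause.
The relative pronoun is "who" (word 3); it is bound by the head noun immediately before it.
Its filler is the head noun "tenant", at word 2.

2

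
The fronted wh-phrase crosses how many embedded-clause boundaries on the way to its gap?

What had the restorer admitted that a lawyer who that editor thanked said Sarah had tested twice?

2

"what" is extracted from the object of "tested".
Boundaries crossed, outermost first: [that], [Ø] — 2 in total.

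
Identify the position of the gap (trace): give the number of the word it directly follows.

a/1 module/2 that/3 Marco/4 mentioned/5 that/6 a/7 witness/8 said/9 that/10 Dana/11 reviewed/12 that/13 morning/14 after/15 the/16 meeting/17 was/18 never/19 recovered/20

The displaced element is "a module" (word 2).
It is linked across 2 clause boundaries (that → that).
It functions as the direct object of "reviewed", so the gap sits immediately after word 12 ("reviewed").
Base order: Marco mentioned that a witness said that Dana reviewed a module that morning after the meeting.

12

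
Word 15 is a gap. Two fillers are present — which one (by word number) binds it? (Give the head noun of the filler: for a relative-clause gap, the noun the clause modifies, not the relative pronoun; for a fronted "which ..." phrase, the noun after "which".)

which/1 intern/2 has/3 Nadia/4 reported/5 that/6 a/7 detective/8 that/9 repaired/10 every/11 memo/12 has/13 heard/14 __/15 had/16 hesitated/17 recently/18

The marked gap is the subject of "hesitated".
Its filler is the fronted wh-phrase "which intern", at word 2.
(The other dependency links word 8 to a gap after word 9.)

2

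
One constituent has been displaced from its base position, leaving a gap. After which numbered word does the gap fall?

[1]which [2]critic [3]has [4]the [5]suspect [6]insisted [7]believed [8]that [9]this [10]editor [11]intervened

The displaced element is "which critic" (word 2).
It is linked across 1 clause boundary (Ø).
It functions as the subject of "believed", so the gap sits immediately after word 6 ("insisted").
Base order: The suspect has insisted which critic believed that this editor intervened.

6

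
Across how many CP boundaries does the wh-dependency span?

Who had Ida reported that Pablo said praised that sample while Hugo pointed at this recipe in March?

"who" is extracted from the subject of "praised".
Boundaries crossed, outermost first: [that], [Ø] — 2 in total.

2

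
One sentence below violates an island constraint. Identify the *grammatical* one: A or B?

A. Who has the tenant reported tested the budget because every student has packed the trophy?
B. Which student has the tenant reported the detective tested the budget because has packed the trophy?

In B, the wh-phrase is extracted from inside an adjunct island (introduced by "because"), which blocks movement.
In A, the extraction path crosses only that-complement boundaries, which are transparent.
So A is grammatical.

A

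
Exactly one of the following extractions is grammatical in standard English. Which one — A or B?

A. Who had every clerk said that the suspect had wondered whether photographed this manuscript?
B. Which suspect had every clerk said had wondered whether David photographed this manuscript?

In A, the wh-phrase is extracted from inside a wh-island (introduced by "whether"), which blocks movement.
In B, the extraction path crosses only that-complement boundaries, which are transparent.
So B is grammatical.

B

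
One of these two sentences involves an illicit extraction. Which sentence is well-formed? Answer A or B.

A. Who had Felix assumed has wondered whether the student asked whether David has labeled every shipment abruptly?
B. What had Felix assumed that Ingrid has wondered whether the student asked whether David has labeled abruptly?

In B, the wh-phrase is extracted from inside a wh-island (introduced by "whether"), which blocks movement.
In A, the extraction path crosses only that-complement boundaries, which are transparent.
So A is grammatical.

A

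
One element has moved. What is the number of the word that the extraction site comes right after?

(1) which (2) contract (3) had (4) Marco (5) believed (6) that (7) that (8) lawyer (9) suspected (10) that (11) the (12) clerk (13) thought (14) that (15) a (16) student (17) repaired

The displaced element is "which contract" (word 2).
It is linked across 3 clause boundaries (that → that → that).
It functions as the direct object of "repaired", so the gap sits immediately after word 17 ("repaired").
Base order: Marco had believed that that lawyer suspected that the clerk thought that a student repaired which contract.

17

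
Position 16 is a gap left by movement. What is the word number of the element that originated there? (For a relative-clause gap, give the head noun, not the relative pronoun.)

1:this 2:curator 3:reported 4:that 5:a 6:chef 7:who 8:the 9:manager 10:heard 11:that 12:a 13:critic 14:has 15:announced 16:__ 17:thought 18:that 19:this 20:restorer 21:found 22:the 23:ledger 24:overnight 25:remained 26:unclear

6

The gap at 16 is the subject of "thought", inside a relative clause.
The relative pronoun is "who" (word 7); it is bound by the head noun immediately before it.
Its filler is the head noun "chef", at word 6.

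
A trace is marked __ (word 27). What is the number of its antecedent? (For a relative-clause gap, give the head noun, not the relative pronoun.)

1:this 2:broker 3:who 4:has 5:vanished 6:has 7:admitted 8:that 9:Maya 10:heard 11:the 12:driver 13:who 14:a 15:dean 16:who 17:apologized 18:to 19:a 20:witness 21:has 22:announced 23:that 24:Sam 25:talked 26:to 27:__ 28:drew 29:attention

The gap at 27 is the prepositional object of "talked", inside a relative clause.
The relative pronoun is "who" (word 13); it is bound by the head noun immediately before it.
Its filler is the head noun "driver", at word 12.

12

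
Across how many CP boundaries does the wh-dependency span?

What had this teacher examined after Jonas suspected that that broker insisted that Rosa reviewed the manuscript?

"what" originates inside the matrix clause — no clause boundary is crossed.

0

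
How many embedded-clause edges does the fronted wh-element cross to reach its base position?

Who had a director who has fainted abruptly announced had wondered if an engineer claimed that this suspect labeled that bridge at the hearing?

"who" is extracted from the subject of "wondered".
Boundaries crossed, outermost first: [Ø] — 1 in total.

1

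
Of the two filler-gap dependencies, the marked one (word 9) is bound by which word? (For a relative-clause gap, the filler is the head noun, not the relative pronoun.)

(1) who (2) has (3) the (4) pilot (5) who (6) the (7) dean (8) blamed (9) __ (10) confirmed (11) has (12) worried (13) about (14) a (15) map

The marked gap is inside the relative clause, the direct object of "blamed".
Its filler is the head noun "pilot" (via "who"), at word 4.
(The other dependency links word 1 to a gap after word 10.)

4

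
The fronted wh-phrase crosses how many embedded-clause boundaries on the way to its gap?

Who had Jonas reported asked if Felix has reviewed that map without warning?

"who" is extracted from the subject of "asked".
Boundaries crossed, outermost first: [Ø] — 1 in total.

1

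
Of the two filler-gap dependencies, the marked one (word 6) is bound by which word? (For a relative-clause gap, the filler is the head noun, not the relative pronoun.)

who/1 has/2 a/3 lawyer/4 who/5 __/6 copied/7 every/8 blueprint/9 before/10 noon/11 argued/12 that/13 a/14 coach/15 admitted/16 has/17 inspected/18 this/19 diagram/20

4

The marked gap is inside the relative clause, the subject of "copied".
Its filler is the head noun "lawyer" (via "who"), at word 4.
(The other dependency links word 1 to a gap after word 16.)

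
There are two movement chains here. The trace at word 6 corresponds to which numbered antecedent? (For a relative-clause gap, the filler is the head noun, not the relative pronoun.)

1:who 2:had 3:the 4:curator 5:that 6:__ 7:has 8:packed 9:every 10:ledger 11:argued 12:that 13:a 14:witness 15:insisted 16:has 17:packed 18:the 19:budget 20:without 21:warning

4

The marked gap is inside the relative clause, the subject of "packed".
Its filler is the head noun "curator" (via "that"), at word 4.
(The other dependency links word 1 to a gap after word 15.)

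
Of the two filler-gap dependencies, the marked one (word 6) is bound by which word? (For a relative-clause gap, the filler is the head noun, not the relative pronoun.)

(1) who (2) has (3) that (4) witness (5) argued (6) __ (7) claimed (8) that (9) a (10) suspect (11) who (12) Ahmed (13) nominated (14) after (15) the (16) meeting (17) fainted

The marked gap is the subject of "claimed".
Its filler is the fronted wh-phrase "who", at word 1.
(The other dependency links word 10 to a gap after word 13.)

1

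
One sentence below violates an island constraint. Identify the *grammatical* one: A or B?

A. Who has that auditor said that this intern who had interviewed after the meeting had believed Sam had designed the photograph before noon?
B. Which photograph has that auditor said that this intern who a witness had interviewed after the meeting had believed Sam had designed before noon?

In A, the wh-phrase is extracted from inside a complex-NP island (relative clause) (introduced by "who"), which blocks movement.
In B, the extraction path crosses only that-complement boundaries, which are transparent.
So B is grammatical.

B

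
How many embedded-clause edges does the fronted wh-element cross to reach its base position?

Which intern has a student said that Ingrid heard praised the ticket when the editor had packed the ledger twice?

2

"which intern" is extracted from the subject of "praised".
Boundaries crossed, outermost first: [that], [Ø] — 2 in total.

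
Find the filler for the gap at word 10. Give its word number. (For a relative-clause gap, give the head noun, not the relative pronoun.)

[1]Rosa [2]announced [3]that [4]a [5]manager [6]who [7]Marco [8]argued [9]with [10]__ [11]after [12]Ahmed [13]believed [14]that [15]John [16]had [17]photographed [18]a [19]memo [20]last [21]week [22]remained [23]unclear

The gap at 10 is the prepositional object of "argued", inside a relative clause.
The relative pronoun is "who" (word 6); it is bound by the head noun immediately before it.
Its filler is the head noun "manager", at word 5.

5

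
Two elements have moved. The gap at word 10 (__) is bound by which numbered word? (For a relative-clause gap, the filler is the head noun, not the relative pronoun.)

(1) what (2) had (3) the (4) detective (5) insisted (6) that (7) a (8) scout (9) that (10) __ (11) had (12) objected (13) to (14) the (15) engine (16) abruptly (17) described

The marked gap is inside the relative clause, the subject of "objected".
Its filler is the head noun "scout" (via "that"), at word 8.
(The other dependency links word 1 to a gap after word 17.)

8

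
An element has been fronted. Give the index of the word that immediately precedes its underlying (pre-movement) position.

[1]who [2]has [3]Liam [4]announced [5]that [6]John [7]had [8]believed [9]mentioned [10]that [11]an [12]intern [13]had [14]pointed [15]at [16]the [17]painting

8

The displaced element is "who" (word 1).
It is linked across 2 clause boundaries (that → Ø).
It functions as the subject of "mentioned", so the gap sits immediately after word 8 ("believed").
Base order: Liam has announced that John had believed that who mentioned that an intern had pointed at the painting.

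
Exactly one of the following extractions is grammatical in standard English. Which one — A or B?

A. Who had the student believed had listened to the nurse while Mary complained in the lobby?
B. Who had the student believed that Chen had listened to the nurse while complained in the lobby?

In B, the wh-phrase is extracted from inside an adjunct island (introduced by "while"), which blocks movement.
In A, the extraction path crosses only that-complement boundaries, which are transparent.
So A is grammatical.

A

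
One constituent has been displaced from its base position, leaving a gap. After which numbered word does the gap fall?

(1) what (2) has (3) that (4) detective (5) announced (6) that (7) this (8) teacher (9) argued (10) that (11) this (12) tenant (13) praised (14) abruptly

The displaced element is "what" (word 1).
It is linked across 2 clause boundaries (that → that).
It functions as the direct object of "praised", so the gap sits immediately after word 13 ("praised").
Base order: That detective has announced that this teacher argued that this tenant praised what abruptly.

13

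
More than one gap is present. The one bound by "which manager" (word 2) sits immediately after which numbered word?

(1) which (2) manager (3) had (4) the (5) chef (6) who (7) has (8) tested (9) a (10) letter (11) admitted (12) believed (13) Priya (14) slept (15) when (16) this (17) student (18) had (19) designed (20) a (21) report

11

The displaced element is "which manager" (word 2).
It is linked across 1 clause boundary (Ø).
It functions as the subject of "believed", so the gap sits immediately after word 11 ("admitted").
Base order: The chef who has tested a letter had admitted which manager believed Priya slept when this student had designed a report.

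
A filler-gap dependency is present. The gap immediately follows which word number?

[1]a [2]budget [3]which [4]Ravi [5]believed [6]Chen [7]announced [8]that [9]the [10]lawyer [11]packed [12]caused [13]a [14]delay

The displaced element is "a budget" (word 2).
It is linked across 2 clause boundaries (Ø → that).
It functions as the direct object of "packed", so the gap sits immediately after word 11 ("packed").
Base order: Ravi believed Chen announced that the lawyer packed a budget.

11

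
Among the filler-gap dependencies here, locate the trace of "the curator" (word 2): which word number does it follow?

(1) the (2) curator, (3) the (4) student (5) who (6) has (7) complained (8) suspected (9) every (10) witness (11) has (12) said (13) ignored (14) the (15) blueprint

The displaced element is "the curator" (word 2).
It is linked across 2 clause boundaries (Ø → Ø).
It functions as the subject of "ignored", so the gap sits immediately after word 12 ("said").
Base order: The student who has complained suspected every witness has said that the curator ignored the blueprint.

12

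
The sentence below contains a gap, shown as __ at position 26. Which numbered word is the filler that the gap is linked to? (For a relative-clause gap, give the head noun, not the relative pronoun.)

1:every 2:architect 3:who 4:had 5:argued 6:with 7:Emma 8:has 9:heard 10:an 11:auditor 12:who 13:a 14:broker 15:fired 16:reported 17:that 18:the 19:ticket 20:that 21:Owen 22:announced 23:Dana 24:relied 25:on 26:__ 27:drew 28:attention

The gap at 26 is the prepositional object of "relied", inside a relative clause.
The relative pronoun is "that" (word 20); it is bound by the head noun immediately before it.
Its filler is the head noun "ticket", at word 19.

19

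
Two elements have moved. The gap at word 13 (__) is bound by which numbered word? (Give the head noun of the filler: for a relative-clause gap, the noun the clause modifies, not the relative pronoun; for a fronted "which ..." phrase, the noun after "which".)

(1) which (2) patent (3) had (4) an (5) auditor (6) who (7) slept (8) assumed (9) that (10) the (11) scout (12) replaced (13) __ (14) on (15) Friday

2

The marked gap is the direct object of "replaced".
Its filler is the fronted wh-phrase "which patent", at word 2.
(The other dependency links word 5 to a gap after word 6.)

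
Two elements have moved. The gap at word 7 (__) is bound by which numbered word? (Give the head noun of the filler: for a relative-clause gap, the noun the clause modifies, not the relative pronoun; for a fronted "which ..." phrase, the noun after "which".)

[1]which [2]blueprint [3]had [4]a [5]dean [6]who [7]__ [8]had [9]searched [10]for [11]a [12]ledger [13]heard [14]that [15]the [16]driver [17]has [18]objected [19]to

5

The marked gap is inside the relative clause, the subject of "searched".
Its filler is the head noun "dean" (via "who"), at word 5.
(The other dependency links word 2 to a gap after word 19.)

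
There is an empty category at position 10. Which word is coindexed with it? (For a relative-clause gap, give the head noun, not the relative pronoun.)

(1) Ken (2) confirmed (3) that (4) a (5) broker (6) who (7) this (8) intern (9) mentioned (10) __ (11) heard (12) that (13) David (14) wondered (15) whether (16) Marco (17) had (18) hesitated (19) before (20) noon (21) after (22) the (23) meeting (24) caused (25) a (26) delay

5

The gap at 10 is the subject of "heard", inside a relative clause.
The relative pronoun is "who" (word 6); it is bound by the head noun immediately before it.
Its filler is the head noun "broker", at word 5.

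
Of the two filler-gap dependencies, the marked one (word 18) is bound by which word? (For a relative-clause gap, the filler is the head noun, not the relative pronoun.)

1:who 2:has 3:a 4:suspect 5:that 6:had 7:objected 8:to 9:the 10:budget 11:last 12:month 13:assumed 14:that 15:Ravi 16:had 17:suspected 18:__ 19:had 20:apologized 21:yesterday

1

The marked gap is the subject of "apologized".
Its filler is the fronted wh-phrase "who", at word 1.
(The other dependency links word 4 to a gap after word 5.)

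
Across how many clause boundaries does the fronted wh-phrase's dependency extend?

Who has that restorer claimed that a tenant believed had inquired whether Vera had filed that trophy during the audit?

"who" is extracted from the subject of "inquired".
Boundaries crossed, outermost first: [that], [Ø] — 2 in total.

2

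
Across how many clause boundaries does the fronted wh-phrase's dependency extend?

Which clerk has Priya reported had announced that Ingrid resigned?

1

"which clerk" is extracted from the subject of "announced".
Boundaries crossed, outermost first: [Ø] — 1 in total.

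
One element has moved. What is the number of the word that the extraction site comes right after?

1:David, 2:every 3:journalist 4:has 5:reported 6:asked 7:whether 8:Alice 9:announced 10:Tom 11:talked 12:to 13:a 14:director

The displaced element is "David" (word 1).
It is linked across 1 clause boundary (Ø).
It functions as the subject of "asked", so the gap sits immediately after word 5 ("reported").
Base order: Every journalist has reported David asked whether Alice announced Tom talked to a director.

5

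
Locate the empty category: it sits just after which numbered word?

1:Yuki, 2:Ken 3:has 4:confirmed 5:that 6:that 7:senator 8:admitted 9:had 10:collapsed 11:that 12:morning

8

The displaced element is "Yuki" (word 1).
It is linked across 2 clause boundaries (that → Ø).
It functions as the subject of "collapsed", so the gap sits immediately after word 8 ("admitted").
Base order: Ken has confirmed that that senator admitted that Yuki had collapsed that morning.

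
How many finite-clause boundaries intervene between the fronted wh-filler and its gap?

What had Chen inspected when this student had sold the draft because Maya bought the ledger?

0

"what" originates inside the matrix clause — no clause boundary is crossed.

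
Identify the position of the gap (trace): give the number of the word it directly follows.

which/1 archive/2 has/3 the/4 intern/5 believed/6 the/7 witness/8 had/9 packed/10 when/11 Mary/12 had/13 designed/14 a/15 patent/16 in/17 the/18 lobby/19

The displaced element is "which archive" (word 2).
It is linked across 1 clause boundary (Ø).
It functions as the direct object of "packed", so the gap sits immediately after word 10 ("packed").
Base order: The intern has believed the witness had packed which archive when Mary had designed a patent in the lobby.

10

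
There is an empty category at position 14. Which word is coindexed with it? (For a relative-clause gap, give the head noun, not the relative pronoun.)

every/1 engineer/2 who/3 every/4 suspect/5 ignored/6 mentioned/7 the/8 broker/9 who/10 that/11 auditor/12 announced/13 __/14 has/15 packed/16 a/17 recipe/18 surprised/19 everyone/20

9

The gap at 14 is the subject of "packed", inside a relative clause.
The relative pronoun is "who" (word 10); it is bound by the head noun immediately before it.
Its filler is the head noun "broker", at word 9.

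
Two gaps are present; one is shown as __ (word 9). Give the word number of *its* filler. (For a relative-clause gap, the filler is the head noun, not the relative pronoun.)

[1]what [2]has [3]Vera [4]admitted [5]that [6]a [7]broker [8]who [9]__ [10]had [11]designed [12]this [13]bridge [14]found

7

The marked gap is inside the relative clause, the subject of "designed".
Its filler is the head noun "broker" (via "who"), at word 7.
(The other dependency links word 1 to a gap after word 14.)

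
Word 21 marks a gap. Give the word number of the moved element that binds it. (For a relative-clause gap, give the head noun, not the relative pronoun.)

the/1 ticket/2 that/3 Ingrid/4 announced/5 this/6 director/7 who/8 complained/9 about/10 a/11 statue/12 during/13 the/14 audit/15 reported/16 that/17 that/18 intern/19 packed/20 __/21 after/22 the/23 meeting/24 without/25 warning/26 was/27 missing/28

The gap at 21 is the object of "packed", inside a relative clause.
The relative pronoun is "that" (word 3); it is bound by the head noun immediately before it.
Its filler is the head noun "ticket", at word 2.

2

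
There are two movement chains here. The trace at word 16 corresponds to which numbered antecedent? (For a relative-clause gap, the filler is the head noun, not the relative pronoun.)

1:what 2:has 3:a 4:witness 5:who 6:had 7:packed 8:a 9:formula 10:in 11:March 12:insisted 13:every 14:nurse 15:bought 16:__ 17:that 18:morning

The marked gap is the direct object of "bought".
Its filler is the fronted wh-phrase "what", at word 1.
(The other dependency links word 4 to a gap after word 5.)

1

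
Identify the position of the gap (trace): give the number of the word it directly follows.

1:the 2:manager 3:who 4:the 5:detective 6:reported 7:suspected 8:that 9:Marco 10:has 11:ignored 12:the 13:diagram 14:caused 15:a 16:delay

The displaced element is "the manager" (word 2).
It is linked across 1 clause boundary (Ø).
It functions as the subject of "suspected", so the gap sits immediately after word 6 ("reported").
Base order: The detective reported that the manager suspected that Marco has ignored the diagram.

6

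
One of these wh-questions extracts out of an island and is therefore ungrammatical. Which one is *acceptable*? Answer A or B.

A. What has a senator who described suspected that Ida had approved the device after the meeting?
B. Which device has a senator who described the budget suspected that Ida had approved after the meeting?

B

In A, the wh-phrase is extracted from inside a complex-NP island (relative clause) (introduced by "who"), which blocks movement.
In B, the extraction path crosses only that-complement boundaries, which are transparent.
So B is grammatical.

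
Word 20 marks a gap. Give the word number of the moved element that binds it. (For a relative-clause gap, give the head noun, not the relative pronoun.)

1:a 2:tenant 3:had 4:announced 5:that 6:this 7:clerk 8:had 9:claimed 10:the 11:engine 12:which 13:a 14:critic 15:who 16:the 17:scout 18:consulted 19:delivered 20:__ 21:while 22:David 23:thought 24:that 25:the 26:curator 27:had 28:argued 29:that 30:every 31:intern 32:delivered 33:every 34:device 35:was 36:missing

11

The gap at 20 is the object of "delivered", inside a relative clause.
The relative pronoun is "which" (word 12); it is bound by the head noun immediately before it.
Its filler is the head noun "engine", at word 11.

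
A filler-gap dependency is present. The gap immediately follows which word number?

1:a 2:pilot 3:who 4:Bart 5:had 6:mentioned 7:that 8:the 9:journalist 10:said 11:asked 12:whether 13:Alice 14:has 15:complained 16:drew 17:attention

10

The displaced element is "a pilot" (word 2).
It is linked across 2 clause boundaries (that → Ø).
It functions as the subject of "asked", so the gap sits immediately after word 10 ("said").
Base order: Bart had mentioned that the journalist said a pilot asked whether Alice has complained.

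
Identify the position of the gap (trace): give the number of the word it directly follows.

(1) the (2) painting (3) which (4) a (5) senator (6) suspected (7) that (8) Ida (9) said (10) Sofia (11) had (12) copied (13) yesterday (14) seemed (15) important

The displaced element is "the painting" (word 2).
It is linked across 2 clause boundaries (that → Ø).
It functions as the direct object of "copied", so the gap sits immediately after word 12 ("copied").
Base order: A senator suspected that Ida said Sofia had copied the painting yesterday.

12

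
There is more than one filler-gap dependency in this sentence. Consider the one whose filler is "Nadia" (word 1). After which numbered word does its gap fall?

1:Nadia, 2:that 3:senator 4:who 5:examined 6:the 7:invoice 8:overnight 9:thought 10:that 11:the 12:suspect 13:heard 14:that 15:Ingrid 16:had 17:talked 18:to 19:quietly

18

The displaced element is "Nadia" (word 1).
It is linked across 2 clause boundaries (that → that).
It functions as the object of the preposition "to" of "talked", so the gap sits immediately after word 18 ("to").
Base order: That senator who examined the invoice overnight thought that the suspect heard that Ingrid had talked to Nadia quietly.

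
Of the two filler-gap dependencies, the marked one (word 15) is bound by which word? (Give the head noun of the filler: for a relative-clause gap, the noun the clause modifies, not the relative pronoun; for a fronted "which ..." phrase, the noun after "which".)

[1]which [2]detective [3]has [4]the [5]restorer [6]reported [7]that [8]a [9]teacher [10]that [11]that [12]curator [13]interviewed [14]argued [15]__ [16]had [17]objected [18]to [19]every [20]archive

2

The marked gap is the subject of "objected".
Its filler is the fronted wh-phrase "which detective", at word 2.
(The other dependency links word 9 to a gap after word 13.)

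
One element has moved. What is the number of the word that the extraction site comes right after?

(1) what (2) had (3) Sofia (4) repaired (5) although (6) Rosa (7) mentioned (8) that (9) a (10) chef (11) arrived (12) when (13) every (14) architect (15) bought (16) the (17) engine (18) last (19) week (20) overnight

4

The displaced element is "what" (word 1).
It functions as the direct object of "repaired", so the gap sits immediately after word 4 ("repaired").
Base order: Sofia had repaired what although Rosa mentioned that a chef arrived when every architect bought the engine last week overnight.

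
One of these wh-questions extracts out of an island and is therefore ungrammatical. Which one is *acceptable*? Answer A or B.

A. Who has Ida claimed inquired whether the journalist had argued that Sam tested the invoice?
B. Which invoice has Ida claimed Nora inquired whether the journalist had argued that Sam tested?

A

In B, the wh-phrase is extracted from inside a wh-island (introduced by "whether"), which blocks movement.
In A, the extraction path crosses only that-complement boundaries, which are transparent.
So A is grammatical.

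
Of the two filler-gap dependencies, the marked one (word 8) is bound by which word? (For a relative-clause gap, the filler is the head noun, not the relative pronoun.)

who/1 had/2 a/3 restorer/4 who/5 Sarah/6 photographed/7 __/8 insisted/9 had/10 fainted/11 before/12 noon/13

4

The marked gap is inside the relative clause, the direct object of "photographed".
Its filler is the head noun "restorer" (via "who"), at word 4.
(The other dependency links word 1 to a gap after word 9.)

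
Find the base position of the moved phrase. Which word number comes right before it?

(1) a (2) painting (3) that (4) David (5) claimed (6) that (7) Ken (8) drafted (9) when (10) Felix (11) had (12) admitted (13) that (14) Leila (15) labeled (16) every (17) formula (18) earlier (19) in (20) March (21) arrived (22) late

8

The displaced element is "a painting" (word 2).
It is linked across 1 clause boundary (that).
It functions as the direct object of "drafted", so the gap sits immediately after word 8 ("drafted").
Base order: David claimed that Ken drafted a painting when Felix had admitted that Leila labeled every formula earlier in March.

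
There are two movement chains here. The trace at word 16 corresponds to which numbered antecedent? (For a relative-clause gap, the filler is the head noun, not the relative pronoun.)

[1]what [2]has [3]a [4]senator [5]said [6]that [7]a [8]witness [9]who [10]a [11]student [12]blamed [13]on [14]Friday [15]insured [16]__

The marked gap is the direct object of "insured".
Its filler is the fronted wh-phrase "what", at word 1.
(The other dependency links word 8 to a gap after word 12.)

1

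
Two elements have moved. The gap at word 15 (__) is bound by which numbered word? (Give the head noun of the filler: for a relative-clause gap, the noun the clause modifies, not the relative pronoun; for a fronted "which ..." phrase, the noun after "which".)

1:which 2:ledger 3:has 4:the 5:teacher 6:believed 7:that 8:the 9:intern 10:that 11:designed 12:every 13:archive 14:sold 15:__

2

The marked gap is the direct object of "sold".
Its filler is the fronted wh-phrase "which ledger", at word 2.
(The other dependency links word 9 to a gap after word 10.)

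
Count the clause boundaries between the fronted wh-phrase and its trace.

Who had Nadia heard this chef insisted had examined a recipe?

2

"who" is extracted from the subject of "examined".
Boundaries crossed, outermost first: [Ø], [Ø] — 2 in total.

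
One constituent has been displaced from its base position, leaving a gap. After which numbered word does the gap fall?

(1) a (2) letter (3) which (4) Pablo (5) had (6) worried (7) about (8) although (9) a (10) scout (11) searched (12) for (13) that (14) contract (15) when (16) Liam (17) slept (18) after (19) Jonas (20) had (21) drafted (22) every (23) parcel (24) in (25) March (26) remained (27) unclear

The displaced element is "a letter" (word 2).
It functions as the object of the preposition "about" of "worried", so the gap sits immediately after word 7 ("about").
Base order: Pablo had worried about a letter although a scout searched for that contract when Liam slept after Jonas had drafted every parcel in March.

7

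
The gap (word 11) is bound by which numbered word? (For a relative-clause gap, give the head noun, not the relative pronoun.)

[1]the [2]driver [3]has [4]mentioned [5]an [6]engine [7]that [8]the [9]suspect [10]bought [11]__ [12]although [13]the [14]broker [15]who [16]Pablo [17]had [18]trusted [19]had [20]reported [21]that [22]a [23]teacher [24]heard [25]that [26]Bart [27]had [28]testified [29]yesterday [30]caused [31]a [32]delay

The gap at 11 is the object of "bought", inside a relative clause.
The relative pronoun is "that" (word 7); it is bound by the head noun immediately before it.
Its filler is the head noun "engine", at word 6.

6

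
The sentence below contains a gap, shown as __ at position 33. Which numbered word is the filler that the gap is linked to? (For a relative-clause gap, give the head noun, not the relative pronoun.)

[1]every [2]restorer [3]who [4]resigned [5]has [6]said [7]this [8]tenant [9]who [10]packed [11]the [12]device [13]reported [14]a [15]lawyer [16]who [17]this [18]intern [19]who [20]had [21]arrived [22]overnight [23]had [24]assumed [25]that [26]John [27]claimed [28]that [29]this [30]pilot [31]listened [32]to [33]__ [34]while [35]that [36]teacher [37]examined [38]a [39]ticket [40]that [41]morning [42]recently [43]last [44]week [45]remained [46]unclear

The gap at 33 is the prepositional object of "listened", inside a relative clause.
The relative pronoun is "who" (word 16); it is bound by the head noun immediately before it.
Its filler is the head noun "lawyer", at word 15.

15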